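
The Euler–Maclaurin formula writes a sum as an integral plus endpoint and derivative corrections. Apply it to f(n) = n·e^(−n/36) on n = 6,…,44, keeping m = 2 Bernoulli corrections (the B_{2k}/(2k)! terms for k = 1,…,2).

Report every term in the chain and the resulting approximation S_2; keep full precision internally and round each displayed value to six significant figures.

S_2 ≈ 440.461

The integral term ∫_6^44 x·e^(−x/36) dx = 431.505.
Boundary: ½(f(6) + f(44)) = ½(5.07889 + 12.9613) = 9.02009.
Running total after boundary: 440.525.
k=1: B_{2}/(2)! × [f^{(1)}(44) − f^{(1)}(6)] = 1/12 × (-0.0654611 − 0.705401) = -0.0642385.
Partial sum through k=1: 440.461.
k=2: B_{4}/(4)! × [f^{(3)}(44) − f^{(3)}(6)] = −1/720 × (0.000404081 − 0.00185059) = 2.00904e-06.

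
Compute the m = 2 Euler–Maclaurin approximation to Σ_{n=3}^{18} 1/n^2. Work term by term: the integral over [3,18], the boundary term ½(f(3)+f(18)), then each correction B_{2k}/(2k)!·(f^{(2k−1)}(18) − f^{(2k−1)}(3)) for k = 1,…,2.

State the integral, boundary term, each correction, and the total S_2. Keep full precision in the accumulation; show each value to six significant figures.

∫_3^18 1/x^2 dx evaluates to 0.277778.
Endpoint term: (f(3) + f(18))/2 = (0.111111 + 0.00308642)/2 = 0.0570988.
Running total after boundary: 0.334877.
Order-1 term: 1/12 · (-0.000342936 − (-0.0740741)) = 0.00614426.
After k=1: 0.341021.
Order-2 term: −1/720 · (-1.27013e-05 − (-0.0987654)) = -0.000137157.

S_2 ≈ 0.340884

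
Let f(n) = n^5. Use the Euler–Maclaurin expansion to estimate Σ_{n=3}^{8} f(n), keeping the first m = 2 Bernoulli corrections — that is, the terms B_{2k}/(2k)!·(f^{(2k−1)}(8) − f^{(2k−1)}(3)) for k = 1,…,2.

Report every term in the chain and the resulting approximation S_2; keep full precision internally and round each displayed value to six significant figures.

The integral term ∫_3^8 x^5 dx = 43569.2.
Endpoint term: (f(3) + f(8))/2 = (243.000 + 32768.0)/2 = 16505.5.
So far: 60074.7.
Correction k=1: B_{2}/2! · (f^{(1)}(8) − f^{(1)}(3)) = 1/12 · (20480.0 − 405.000) = 1672.92.
After k=1: 61747.6.
Correction k=2: B_{4}/4! · (f^{(3)}(8) − f^{(3)}(3)) = −1/720 · (3840.00 − 540.000) = -4.58333.

S_2 ≈ 61743.0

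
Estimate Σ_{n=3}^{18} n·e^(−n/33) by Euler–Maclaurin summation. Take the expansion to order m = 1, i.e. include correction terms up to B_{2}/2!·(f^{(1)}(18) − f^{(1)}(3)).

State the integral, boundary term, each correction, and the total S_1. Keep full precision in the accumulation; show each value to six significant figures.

Integral: ∫_3^18 x·e^(−x/33) dx = 109.333.
Endpoint term: (f(3) + f(18))/2 = (2.73930 + 10.4324)/2 = 6.58586.
Running total after boundary: 115.919.
k=1: B_{2}/(2)! × [f^{(1)}(18) − f^{(1)}(3)] = 1/12 × (0.263445 − 0.830092) = -0.0472206.

S_1 ≈ 115.872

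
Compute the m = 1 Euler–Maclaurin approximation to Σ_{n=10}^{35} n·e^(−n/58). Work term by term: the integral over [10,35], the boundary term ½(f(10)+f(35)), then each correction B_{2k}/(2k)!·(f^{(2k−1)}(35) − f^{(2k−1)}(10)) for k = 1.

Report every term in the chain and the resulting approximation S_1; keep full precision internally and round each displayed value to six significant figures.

S_1 ≈ 383.032

The integral term ∫_10^35 x·e^(−x/58) dx = 369.292.
Boundary: ½(f(10) + f(35)) = ½(8.41631 + 19.1423) = 13.7793.
Running total after boundary: 383.072.
k=1: B_{2}/(2)! × [f^{(1)}(35) − f^{(1)}(10)] = 1/12 × (0.216883 − 0.696522) = -0.0399699.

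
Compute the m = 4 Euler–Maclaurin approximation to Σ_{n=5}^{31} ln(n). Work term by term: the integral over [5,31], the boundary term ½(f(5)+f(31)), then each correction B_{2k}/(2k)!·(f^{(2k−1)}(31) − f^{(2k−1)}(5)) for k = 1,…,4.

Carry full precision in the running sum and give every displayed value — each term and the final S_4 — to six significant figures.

The integral term ∫_5^31 ln(x) dx = 72.4064.
½[f(5) + f(31)] = ½[1.60944 + 3.43399] = 2.52171.
Running total after boundary: 74.9281.
k=1: B_{2}/(2)! × [f^{(1)}(31) − f^{(1)}(5)] = 1/12 × (0.0322581 − 0.200000) = -0.0139785.
After k=1: 74.9141.
k=2: B_{4}/(4)! × [f^{(3)}(31) − f^{(3)}(5)] = −1/720 × (6.71344e-05 − 0.0160000) = 2.21290e-05.
After k=2: 74.9142.
k=3: B_{6}/(6)! × [f^{(5)}(31) − f^{(5)}(5)] = 1/30240 × (8.38306e-07 − 0.00768000) = -2.53941e-07.
After k=3: 74.9142.
k=4: B_{8}/(8)! × [f^{(7)}(31) − f^{(7)}(5)] = −1/1209600 × (2.61698e-08 − 0.00921600) = 7.61903e-09.

S_4 ≈ 74.9142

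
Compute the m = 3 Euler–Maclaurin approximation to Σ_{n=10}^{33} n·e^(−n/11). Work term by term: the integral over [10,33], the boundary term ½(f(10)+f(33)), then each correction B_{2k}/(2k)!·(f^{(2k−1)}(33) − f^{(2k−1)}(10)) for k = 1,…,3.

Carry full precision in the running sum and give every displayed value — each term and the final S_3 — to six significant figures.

Integral: ∫_10^33 x·e^(−x/11) dx = 68.9707.
Boundary: ½(f(10) + f(33)) = ½(4.02890 + 1.64297) = 2.83594.
Running total after boundary: 71.8067.
k=1: B_{2}/(2)! × [f^{(1)}(33) − f^{(1)}(10)] = 1/12 × (-0.0995741 − 0.0366264) = -0.0113500.
After k=1: 71.7953.
k=2: B_{4}/(4)! × [f^{(3)}(33) − f^{(3)}(10)] = −1/720 × (0.00000 − 0.00696204) = 9.66950e-06.
After k=2: 71.7953.
k=3: B_{6}/(6)! × [f^{(5)}(33) − f^{(5)}(10)] = 1/30240 × (6.80105e-06 − 0.000112573) = -3.49776e-09.

S_3 ≈ 71.7953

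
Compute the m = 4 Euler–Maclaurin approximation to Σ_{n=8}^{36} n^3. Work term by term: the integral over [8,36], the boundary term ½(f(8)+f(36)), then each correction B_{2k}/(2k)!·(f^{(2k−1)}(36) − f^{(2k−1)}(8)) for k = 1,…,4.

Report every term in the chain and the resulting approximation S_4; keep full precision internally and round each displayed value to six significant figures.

The integral term ∫_8^36 x^3 dx = 418880.
Boundary: ½(f(8) + f(36)) = ½(512.000 + 46656.0) = 23584.0.
Integral + boundary = 442464.
Correction k=1: B_{2}/2! · (f^{(1)}(36) − f^{(1)}(8)) = 1/12 · (3888.00 − 192.000) = 308.000.
Running total after k=1: 442772.
Correction k=2: B_{4}/4! · (f^{(3)}(36) − f^{(3)}(8)) = −1/720 · (6.00000 − 6.00000) = 0.00000.
Running total after k=2: 442772.
Correction k=3: B_{6}/6! · (f^{(5)}(36) − f^{(5)}(8)) = 1/30240 · (0.00000 − 0.00000) = 0.00000.
Running total after k=3: 442772.
Correction k=4: B_{8}/8! · (f^{(7)}(36) − f^{(7)}(8)) = −1/1209600 · (0.00000 − 0.00000) = 0.00000.

S_4 ≈ 442772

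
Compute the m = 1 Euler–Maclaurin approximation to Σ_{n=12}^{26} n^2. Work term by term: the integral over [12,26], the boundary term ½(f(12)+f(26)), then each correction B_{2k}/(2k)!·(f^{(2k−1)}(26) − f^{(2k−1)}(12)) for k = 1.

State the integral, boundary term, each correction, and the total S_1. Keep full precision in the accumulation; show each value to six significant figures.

S_1 ≈ 5695.00

∫_12^26 x^2 dx evaluates to 5282.67.
½[f(12) + f(26)] = ½[144.000 + 676.000] = 410.000.
Running total after boundary: 5692.67.
Order-1 term: 1/12 · (52.0000 − 24.0000) = 2.33333.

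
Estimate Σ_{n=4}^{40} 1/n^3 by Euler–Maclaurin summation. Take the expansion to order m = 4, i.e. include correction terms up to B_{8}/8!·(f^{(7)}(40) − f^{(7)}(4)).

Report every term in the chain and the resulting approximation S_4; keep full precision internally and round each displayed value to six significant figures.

∫_4^40 1/x^3 dx evaluates to 0.0309375.
½[f(4) + f(40)] = ½[0.0156250 + 1.56250e-05] = 0.00782031.
Integral + boundary = 0.0387578.
Correction k=1: B_{2}/2! · (f^{(1)}(40) − f^{(1)}(4)) = 1/12 · (-1.17187e-06 − (-0.0117188)) = 0.000976465.
Partial sum through k=1: 0.0397343.
Correction k=2: B_{4}/4! · (f^{(3)}(40) − f^{(3)}(4)) = −1/720 · (-1.46484e-08 − (-0.0146484)) = -2.03450e-05.
Partial sum through k=2: 0.0397139.
Correction k=3: B_{6}/6! · (f^{(5)}(40) − f^{(5)}(4)) = 1/30240 · (-3.84521e-10 − (-0.0384521)) = 1.27157e-06.
Partial sum through k=3: 0.0397152.
Correction k=4: B_{8}/8! · (f^{(7)}(40) − f^{(7)}(4)) = −1/1209600 · (-1.73035e-11 − (-0.173035)) = -1.43051e-07.

S_4 ≈ 0.0397151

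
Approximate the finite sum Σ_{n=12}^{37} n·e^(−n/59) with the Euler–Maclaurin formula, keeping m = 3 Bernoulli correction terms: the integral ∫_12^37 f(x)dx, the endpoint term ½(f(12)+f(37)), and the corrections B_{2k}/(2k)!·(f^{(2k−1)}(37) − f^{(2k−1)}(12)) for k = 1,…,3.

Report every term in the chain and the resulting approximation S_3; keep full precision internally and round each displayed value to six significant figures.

Integral: ∫_12^37 x·e^(−x/59) dx = 392.752.
Endpoint term: (f(12) + f(37))/2 = (9.79152 + 19.7628)/2 = 14.7771.
Integral + boundary = 407.530.
Correction k=1: B_{2}/2! · (f^{(1)}(37) − f^{(1)}(12)) = 1/12 · (0.199167 − 0.650002) = -0.0375696.
Running total after k=1: 407.492.
Correction k=2: B_{4}/4! · (f^{(3)}(37) − f^{(3)}(12)) = −1/720 · (0.000364098 − 0.000655536) = 4.04776e-07.
Running total after k=2: 407.492.
Correction k=3: B_{6}/6! · (f^{(5)}(37) − f^{(5)}(12)) = 1/30240 · (1.92755e-07 − 3.22995e-07) = -4.30687e-12.

S_3 ≈ 407.492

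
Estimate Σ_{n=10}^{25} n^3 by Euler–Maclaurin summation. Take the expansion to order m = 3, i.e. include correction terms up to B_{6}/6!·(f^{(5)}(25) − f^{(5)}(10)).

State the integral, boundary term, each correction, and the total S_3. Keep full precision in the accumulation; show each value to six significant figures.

Integral: ∫_10^25 x^3 dx = 95156.2.
½[f(10) + f(25)] = ½[1000.00 + 15625.0] = 8312.50.
So far: 103469.
Correction k=1: B_{2}/2! · (f^{(1)}(25) − f^{(1)}(10)) = 1/12 · (1875.00 − 300.000) = 131.250.
Partial sum through k=1: 103600.
Correction k=2: B_{4}/4! · (f^{(3)}(25) − f^{(3)}(10)) = −1/720 · (6.00000 − 6.00000) = 0.00000.
Partial sum through k=2: 103600.
Correction k=3: B_{6}/6! · (f^{(5)}(25) − f^{(5)}(10)) = 1/30240 · (0.00000 − 0.00000) = 0.00000.

S_3 ≈ 103600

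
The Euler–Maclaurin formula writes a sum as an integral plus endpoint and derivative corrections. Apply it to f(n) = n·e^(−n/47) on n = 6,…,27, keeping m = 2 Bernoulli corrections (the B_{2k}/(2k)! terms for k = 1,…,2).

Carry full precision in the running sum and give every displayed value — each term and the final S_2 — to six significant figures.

S_2 ≈ 244.529

Integral: ∫_6^27 x·e^(−x/47) dx = 234.332.
Endpoint term: (f(6) + f(27))/2 = (5.28092 + 15.2011)/2 = 10.2410.
Running total after boundary: 244.573.
k=1: B_{2}/(2)! × [f^{(1)}(27) − f^{(1)}(6)] = 1/12 × (0.239576 − 0.767793) = -0.0440181.
Partial sum through k=1: 244.529.
k=2: B_{4}/(4)! × [f^{(3)}(27) − f^{(3)}(6)] = −1/720 × (0.000618191 − 0.00114445) = 7.30920e-07.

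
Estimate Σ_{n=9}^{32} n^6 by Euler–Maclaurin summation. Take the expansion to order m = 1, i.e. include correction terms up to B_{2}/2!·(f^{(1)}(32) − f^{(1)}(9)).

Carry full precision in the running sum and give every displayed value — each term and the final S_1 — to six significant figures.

∫_9^32 x^6 dx evaluates to 4.90785e+09.
Boundary: ½(f(9) + f(32)) = ½(531441 + 1.07374e+09) = 5.37137e+08.
So far: 5.44499e+09.
Order-1 term: 1/12 · (2.01327e+08 − 354294) = 1.67477e+07.

S_1 ≈ 5.46174e+09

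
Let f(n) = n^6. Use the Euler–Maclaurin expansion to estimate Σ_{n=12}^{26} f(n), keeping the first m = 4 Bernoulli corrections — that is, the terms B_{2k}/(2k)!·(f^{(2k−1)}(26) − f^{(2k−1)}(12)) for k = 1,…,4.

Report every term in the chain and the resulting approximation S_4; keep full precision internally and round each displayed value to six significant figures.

S_4 ≈ 1.30405e+09

The integral term ∫_12^26 x^6 dx = 1.14228e+09.
Boundary: ½(f(12) + f(26)) = ½(2.98598e+06 + 3.08916e+08) = 1.55951e+08.
Integral + boundary = 1.29823e+09.
Correction k=1: B_{2}/2! · (f^{(1)}(26) − f^{(1)}(12)) = 1/12 · (7.12883e+07 − 1.49299e+06) = 5.81627e+06.
After k=1: 1.30405e+09.
Correction k=2: B_{4}/4! · (f^{(3)}(26) − f^{(3)}(12)) = −1/720 · (2.10912e+06 − 207360) = -2641.33.
After k=2: 1.30405e+09.
Correction k=3: B_{6}/6! · (f^{(5)}(26) − f^{(5)}(12)) = 1/30240 · (18720.0 − 8640.00) = 0.333333.
After k=3: 1.30405e+09.
Correction k=4: B_{8}/8! · (f^{(7)}(26) − f^{(7)}(12)) = −1/1209600 · (0.00000 − 0.00000) = 0.00000.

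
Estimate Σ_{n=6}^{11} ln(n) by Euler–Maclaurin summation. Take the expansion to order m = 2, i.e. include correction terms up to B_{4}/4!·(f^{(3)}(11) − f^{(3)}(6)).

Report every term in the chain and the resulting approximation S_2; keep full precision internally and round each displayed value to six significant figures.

Integral: ∫_6^11 ln(x) dx = 10.6263.
Endpoint term: (f(6) + f(11))/2 = (1.79176 + 2.39790)/2 = 2.09483.
Running total after boundary: 12.7211.
k=1: B_{2}/(2)! × [f^{(1)}(11) − f^{(1)}(6)] = 1/12 × (0.0909091 − 0.166667) = -0.00631313.
Partial sum through k=1: 12.7148.
k=2: B_{4}/(4)! × [f^{(3)}(11) − f^{(3)}(6)] = −1/720 × (0.00150263 − 0.00925926) = 1.07731e-05.

S_2 ≈ 12.7148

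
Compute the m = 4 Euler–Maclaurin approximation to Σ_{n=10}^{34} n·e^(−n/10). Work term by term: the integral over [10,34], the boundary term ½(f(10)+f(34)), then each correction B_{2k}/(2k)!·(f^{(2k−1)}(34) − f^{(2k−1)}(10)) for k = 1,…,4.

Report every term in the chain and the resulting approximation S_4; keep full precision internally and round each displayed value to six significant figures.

S_4 ≈ 61.2917

∫_10^34 x·e^(−x/10) dx evaluates to 58.8916.
Boundary: ½(f(10) + f(34)) = ½(3.67879 + 1.13469) = 2.40674.
Running total after boundary: 61.2984.
Correction k=1: B_{2}/2! · (f^{(1)}(34) − f^{(1)}(10)) = 1/12 · (-0.0800958 − 0.00000) = -0.00667465.
After k=1: 61.2917.
Correction k=2: B_{4}/4! · (f^{(3)}(34) − f^{(3)}(10)) = −1/720 · (-0.000133493 − 0.00735759) = 1.04043e-05.
After k=2: 61.2917.
Correction k=3: B_{6}/6! · (f^{(5)}(34) − f^{(5)}(10)) = 1/30240 · (5.33972e-06 − 0.000147152) = -4.68955e-09.
After k=3: 61.2917.
Correction k=4: B_{8}/8! · (f^{(7)}(34) − f^{(7)}(10)) = −1/1209600 · (1.20144e-07 − 2.20728e-06) = 1.72547e-12.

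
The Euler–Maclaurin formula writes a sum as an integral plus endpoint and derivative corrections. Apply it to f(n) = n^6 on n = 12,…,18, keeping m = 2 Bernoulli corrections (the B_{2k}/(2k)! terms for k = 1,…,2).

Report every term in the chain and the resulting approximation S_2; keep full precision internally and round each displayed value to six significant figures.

S_2 ≈ 1.01660e+08

Integral: ∫_12^18 x^6 dx = 8.23412e+07.
½[f(12) + f(18)] = ½[2.98598e+06 + 3.40122e+07] = 1.84991e+07.
Integral + boundary = 1.00840e+08.
Order-1 term: 1/12 · (1.13374e+07 − 1.49299e+06) = 820368.
Running total after k=1: 1.01661e+08.
Order-2 term: −1/720 · (699840 − 207360) = -684.000.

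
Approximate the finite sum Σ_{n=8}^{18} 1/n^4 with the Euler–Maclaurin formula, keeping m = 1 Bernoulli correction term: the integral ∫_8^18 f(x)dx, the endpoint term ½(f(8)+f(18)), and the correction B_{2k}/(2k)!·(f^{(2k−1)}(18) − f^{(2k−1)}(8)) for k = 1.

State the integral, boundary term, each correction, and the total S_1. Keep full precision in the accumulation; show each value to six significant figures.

The integral term ∫_8^18 1/x^4 dx = 0.000593886.
½[f(8) + f(18)] = ½[0.000244141 + 9.52599e-06] = 0.000126833.
Integral + boundary = 0.000720719.
Order-1 term: 1/12 · (-2.11689e-06 − (-0.000122070)) = 9.99612e-06.

S_1 ≈ 0.000730715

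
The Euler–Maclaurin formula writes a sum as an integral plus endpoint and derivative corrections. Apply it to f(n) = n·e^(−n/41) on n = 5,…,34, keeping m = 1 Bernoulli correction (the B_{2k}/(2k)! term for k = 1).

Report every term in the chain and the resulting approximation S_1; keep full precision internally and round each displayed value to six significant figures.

Integral: ∫_5^34 x·e^(−x/41) dx = 327.638.
½[f(5) + f(34)] = ½[4.42596 + 14.8365] = 9.63124.
So far: 337.269.
Order-1 term: 1/12 · (0.0745019 − 0.777241) = -0.0585616.

S_1 ≈ 337.211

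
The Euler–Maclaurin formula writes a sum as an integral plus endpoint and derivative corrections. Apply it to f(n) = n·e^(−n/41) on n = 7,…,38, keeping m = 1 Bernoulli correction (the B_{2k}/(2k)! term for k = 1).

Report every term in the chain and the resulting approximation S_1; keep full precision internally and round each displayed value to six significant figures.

S_1 ≈ 387.515

The integral term ∫_7^38 x·e^(−x/41) dx = 377.100.
Boundary: ½(f(7) + f(38)) = ½(5.90133 + 15.0407) = 10.4710.
Integral + boundary = 387.571.
Correction k=1: B_{2}/2! · (f^{(1)}(38) − f^{(1)}(7)) = 1/12 · (0.0289615 − 0.699113) = -0.0558459.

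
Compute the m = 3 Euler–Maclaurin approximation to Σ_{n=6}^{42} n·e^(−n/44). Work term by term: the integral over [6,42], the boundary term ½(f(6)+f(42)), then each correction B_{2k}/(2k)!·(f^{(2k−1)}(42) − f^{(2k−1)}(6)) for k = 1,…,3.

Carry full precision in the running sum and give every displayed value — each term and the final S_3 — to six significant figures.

∫_6^42 x·e^(−x/44) dx evaluates to 462.764.
½[f(6) + f(42)] = ½[5.23515 + 16.1695] = 10.7023.
So far: 473.467.
k=1: B_{2}/(2)! × [f^{(1)}(42) − f^{(1)}(6)] = 1/12 × (0.0174994 − 0.753545) = -0.0613371.
Running total after k=1: 473.405.
k=2: B_{4}/(4)! × [f^{(3)}(42) − f^{(3)}(6)] = −1/720 × (0.000406753 − 0.00129060) = 1.22756e-06.
Running total after k=2: 473.405.
k=3: B_{6}/(6)! × [f^{(5)}(42) − f^{(5)}(6)] = 1/30240 × (4.15530e-07 − 1.13221e-06) = -2.36998e-11.

S_3 ≈ 473.405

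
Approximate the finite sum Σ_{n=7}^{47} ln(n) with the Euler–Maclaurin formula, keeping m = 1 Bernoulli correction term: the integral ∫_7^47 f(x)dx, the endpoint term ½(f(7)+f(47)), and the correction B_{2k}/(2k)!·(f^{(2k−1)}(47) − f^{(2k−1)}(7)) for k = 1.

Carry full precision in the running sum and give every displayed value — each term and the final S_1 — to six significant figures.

Integral: ∫_7^47 ln(x) dx = 127.336.
Endpoint term: (f(7) + f(47))/2 = (1.94591 + 3.85015)/2 = 2.89803.
Integral + boundary = 130.234.
Order-1 term: 1/12 · (0.0212766 − 0.142857) = -0.0101317.

S_1 ≈ 130.223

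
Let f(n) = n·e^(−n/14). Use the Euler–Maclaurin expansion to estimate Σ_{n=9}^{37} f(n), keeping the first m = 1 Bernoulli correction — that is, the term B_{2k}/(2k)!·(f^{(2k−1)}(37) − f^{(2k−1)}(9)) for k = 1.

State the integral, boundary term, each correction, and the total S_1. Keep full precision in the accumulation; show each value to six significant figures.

S_1 ≈ 122.154

Integral: ∫_9^37 x·e^(−x/14) dx = 118.497.
Boundary: ½(f(9) + f(37)) = ½(4.73209 + 2.63283) = 3.68246.
Running total after boundary: 122.180.
Correction k=1: B_{2}/2! · (f^{(1)}(37) − f^{(1)}(9)) = 1/12 · (-0.116902 − 0.187781) = -0.0253903.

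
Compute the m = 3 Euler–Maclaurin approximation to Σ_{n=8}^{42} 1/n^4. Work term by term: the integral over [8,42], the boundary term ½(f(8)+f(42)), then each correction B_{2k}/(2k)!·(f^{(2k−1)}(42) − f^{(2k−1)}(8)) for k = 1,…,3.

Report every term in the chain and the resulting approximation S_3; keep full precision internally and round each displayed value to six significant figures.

Integral: ∫_8^42 1/x^4 dx = 0.000646543.
Endpoint term: (f(8) + f(42))/2 = (0.000244141 + 3.21368e-07)/2 = 0.000122231.
Running total after boundary: 0.000768774.
k=1: B_{2}/(2)! × [f^{(1)}(42) − f^{(1)}(8)] = 1/12 × (-3.06065e-08 − (-0.000122070)) = 1.01700e-05.
Running total after k=1: 0.000778943.
k=2: B_{4}/(4)! × [f^{(3)}(42) − f^{(3)}(8)] = −1/720 × (-5.20519e-10 − (-5.72205e-05)) = -7.94721e-08.
Running total after k=2: 0.000778864.
k=3: B_{6}/(6)! × [f^{(5)}(42) − f^{(5)}(8)] = 1/30240 × (-1.65244e-11 − (-5.00679e-05)) = 1.65568e-09.

S_3 ≈ 0.000778866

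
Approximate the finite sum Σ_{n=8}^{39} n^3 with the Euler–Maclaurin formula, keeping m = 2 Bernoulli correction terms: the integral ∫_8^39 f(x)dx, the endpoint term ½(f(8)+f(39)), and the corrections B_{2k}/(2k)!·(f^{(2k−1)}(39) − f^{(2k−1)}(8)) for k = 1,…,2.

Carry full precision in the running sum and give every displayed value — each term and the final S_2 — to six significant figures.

Integral: ∫_8^39 x^3 dx = 577336.
Boundary: ½(f(8) + f(39)) = ½(512.000 + 59319.0) = 29915.5.
So far: 607252.
Order-1 term: 1/12 · (4563.00 − 192.000) = 364.250.
Partial sum through k=1: 607616.
Order-2 term: −1/720 · (6.00000 − 6.00000) = 0.00000.

S_2 ≈ 607616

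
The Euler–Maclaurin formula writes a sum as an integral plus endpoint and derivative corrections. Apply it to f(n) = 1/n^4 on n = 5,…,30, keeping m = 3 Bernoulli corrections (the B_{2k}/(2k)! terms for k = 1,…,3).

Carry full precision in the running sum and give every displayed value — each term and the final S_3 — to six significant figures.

The integral term ∫_5^30 1/x^4 dx = 0.00265432.
½[f(5) + f(30)] = ½[0.00160000 + 1.23457e-06] = 0.000800617.
Running total after boundary: 0.00345494.
Correction k=1: B_{2}/2! · (f^{(1)}(30) − f^{(1)}(5)) = 1/12 · (-1.64609e-07 − (-0.00128000)) = 0.000106653.
Running total after k=1: 0.00356159.
Correction k=2: B_{4}/4! · (f^{(3)}(30) − f^{(3)}(5)) = −1/720 · (-5.48697e-09 − (-0.00153600)) = -2.13333e-06.
Running total after k=2: 0.00355946.
Correction k=3: B_{6}/6! · (f^{(5)}(30) − f^{(5)}(5)) = 1/30240 · (-3.41411e-10 − (-0.00344064)) = 1.13778e-07.

S_3 ≈ 0.00355957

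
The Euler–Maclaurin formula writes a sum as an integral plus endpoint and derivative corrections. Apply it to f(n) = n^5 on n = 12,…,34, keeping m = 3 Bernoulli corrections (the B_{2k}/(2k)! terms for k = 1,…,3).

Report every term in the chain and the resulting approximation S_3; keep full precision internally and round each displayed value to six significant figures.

S_3 ≈ 2.80360e+08

The integral term ∫_12^34 x^5 dx = 2.56970e+08.
½[f(12) + f(34)] = ½[248832 + 4.54354e+07] = 2.28421e+07.
Running total after boundary: 2.79812e+08.
k=1: B_{2}/(2)! × [f^{(1)}(34) − f^{(1)}(12)] = 1/12 × (6.68168e+06 − 103680) = 548167.
Partial sum through k=1: 2.80360e+08.
k=2: B_{4}/(4)! × [f^{(3)}(34) − f^{(3)}(12)] = −1/720 × (69360.0 − 8640.00) = -84.3333.
Partial sum through k=2: 2.80360e+08.
k=3: B_{6}/(6)! × [f^{(5)}(34) − f^{(5)}(12)] = 1/30240 × (120.000 − 120.000) = 0.00000.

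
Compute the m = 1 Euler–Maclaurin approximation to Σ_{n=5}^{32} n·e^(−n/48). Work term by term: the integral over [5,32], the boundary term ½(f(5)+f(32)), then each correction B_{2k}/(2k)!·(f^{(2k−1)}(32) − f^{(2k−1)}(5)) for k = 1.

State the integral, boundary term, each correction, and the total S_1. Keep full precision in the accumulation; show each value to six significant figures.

∫_5^32 x·e^(−x/48) dx evaluates to 320.813.
½[f(5) + f(32)] = ½[4.50538 + 16.4293] = 10.4674.
Running total after boundary: 331.281.
k=1: B_{2}/(2)! × [f^{(1)}(32) − f^{(1)}(5)] = 1/12 × (0.171139 − 0.807213) = -0.0530062.

S_1 ≈ 331.228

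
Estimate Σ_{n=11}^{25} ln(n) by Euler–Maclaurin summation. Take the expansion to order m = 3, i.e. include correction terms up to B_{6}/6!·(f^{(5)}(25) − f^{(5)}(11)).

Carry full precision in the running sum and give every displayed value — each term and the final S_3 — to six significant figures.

∫_11^25 ln(x) dx evaluates to 40.0950.
Endpoint term: (f(11) + f(25))/2 = (2.39790 + 3.21888)/2 = 2.80839.
So far: 42.9034.
Correction k=1: B_{2}/2! · (f^{(1)}(25) − f^{(1)}(11)) = 1/12 · (0.0400000 − 0.0909091) = -0.00424242.
Partial sum through k=1: 42.8992.
Correction k=2: B_{4}/4! · (f^{(3)}(25) − f^{(3)}(11)) = −1/720 · (0.000128000 − 0.00150263) = 1.90921e-06.
Partial sum through k=2: 42.8992.
Correction k=3: B_{6}/6! · (f^{(5)}(25) − f^{(5)}(11)) = 1/30240 · (2.45760e-06 − 0.000149021) = -4.84668e-09.

S_3 ≈ 42.8992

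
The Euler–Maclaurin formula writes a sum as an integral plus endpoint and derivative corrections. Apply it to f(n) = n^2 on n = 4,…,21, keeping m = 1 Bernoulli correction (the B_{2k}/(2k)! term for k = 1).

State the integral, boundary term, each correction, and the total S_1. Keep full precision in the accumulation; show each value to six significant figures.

S_1 ≈ 3297.00

∫_4^21 x^2 dx evaluates to 3065.67.
Boundary: ½(f(4) + f(21)) = ½(16.0000 + 441.000) = 228.500.
So far: 3294.17.
Correction k=1: B_{2}/2! · (f^{(1)}(21) − f^{(1)}(4)) = 1/12 · (42.0000 − 8.00000) = 2.83333.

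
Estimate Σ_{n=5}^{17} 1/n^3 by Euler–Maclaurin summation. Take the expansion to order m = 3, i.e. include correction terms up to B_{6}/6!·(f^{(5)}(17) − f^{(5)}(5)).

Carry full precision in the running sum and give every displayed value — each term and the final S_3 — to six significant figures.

S_3 ≈ 0.0227636

The integral term ∫_5^17 1/x^3 dx = 0.0182699.
Endpoint term: (f(5) + f(17))/2 = (0.00800000 + 0.000203542)/2 = 0.00410177.
So far: 0.0223717.
k=1: B_{2}/(2)! × [f^{(1)}(17) − f^{(1)}(5)] = 1/12 × (-3.59191e-05 − (-0.00480000)) = 0.000397007.
Running total after k=1: 0.0227687.
k=2: B_{4}/(4)! × [f^{(3)}(17) − f^{(3)}(5)] = −1/720 × (-2.48575e-06 − (-0.00384000)) = -5.32988e-06.
Running total after k=2: 0.0227633.
k=3: B_{6}/(6)! × [f^{(5)}(17) − f^{(5)}(5)] = 1/30240 × (-3.61251e-07 − (-0.00645120)) = 2.13321e-07.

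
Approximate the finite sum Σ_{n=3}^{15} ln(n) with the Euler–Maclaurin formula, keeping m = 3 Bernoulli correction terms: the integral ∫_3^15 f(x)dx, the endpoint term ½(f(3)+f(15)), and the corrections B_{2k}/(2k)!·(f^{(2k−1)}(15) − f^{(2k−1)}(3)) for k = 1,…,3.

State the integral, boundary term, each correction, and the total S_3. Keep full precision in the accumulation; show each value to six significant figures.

The integral term ∫_3^15 ln(x) dx = 25.3249.
½[f(3) + f(15)] = ½[1.09861 + 2.70805] = 1.90333.
Running total after boundary: 27.2282.
Order-1 term: 1/12 · (0.0666667 − 0.333333) = -0.0222222.
Partial sum through k=1: 27.2060.
Order-2 term: −1/720 · (0.000592593 − 0.0740741) = 0.000102058.
Partial sum through k=2: 27.2061.
Order-3 term: 1/30240 · (3.16049e-05 − 0.0987654) = -3.26501e-06.

S_3 ≈ 27.2061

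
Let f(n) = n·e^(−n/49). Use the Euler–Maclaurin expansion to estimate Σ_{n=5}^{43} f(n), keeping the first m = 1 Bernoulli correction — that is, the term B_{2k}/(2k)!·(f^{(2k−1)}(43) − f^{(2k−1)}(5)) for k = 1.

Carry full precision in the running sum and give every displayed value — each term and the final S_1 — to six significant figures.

∫_5^43 x·e^(−x/49) dx evaluates to 514.892.
Boundary: ½(f(5) + f(43)) = ½(4.51496 + 17.8794) = 11.1972.
Integral + boundary = 526.090.
Correction k=1: B_{2}/2! · (f^{(1)}(43) − f^{(1)}(5)) = 1/12 · (0.0509143 − 0.810851) = -0.0633280.

S_1 ≈ 526.026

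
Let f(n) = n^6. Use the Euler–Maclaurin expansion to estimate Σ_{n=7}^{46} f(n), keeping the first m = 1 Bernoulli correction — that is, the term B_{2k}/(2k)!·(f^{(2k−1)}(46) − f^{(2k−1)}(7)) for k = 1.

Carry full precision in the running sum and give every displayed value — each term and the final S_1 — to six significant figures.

∫_7^46 x^6 dx evaluates to 6.22595e+10.
Boundary: ½(f(7) + f(46)) = ½(117649 + 9.47430e+09) = 4.73721e+09.
So far: 6.69968e+10.
k=1: B_{2}/(2)! × [f^{(1)}(46) − f^{(1)}(7)] = 1/12 × (1.23578e+09 − 100842) = 1.02973e+08.

S_1 ≈ 6.70997e+10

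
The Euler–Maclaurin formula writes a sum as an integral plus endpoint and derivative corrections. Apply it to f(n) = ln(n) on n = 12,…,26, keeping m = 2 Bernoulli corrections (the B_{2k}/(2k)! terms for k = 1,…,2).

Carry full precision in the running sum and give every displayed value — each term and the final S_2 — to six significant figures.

S_2 ≈ 43.7594

The integral term ∫_12^26 ln(x) dx = 40.8916.
Boundary: ½(f(12) + f(26)) = ½(2.48491 + 3.25810) = 2.87150.
So far: 43.7631.
Order-1 term: 1/12 · (0.0384615 − 0.0833333) = -0.00373932.
Running total after k=1: 43.7594.
Order-2 term: −1/720 · (0.000113792 − 0.00115741) = 1.44947e-06.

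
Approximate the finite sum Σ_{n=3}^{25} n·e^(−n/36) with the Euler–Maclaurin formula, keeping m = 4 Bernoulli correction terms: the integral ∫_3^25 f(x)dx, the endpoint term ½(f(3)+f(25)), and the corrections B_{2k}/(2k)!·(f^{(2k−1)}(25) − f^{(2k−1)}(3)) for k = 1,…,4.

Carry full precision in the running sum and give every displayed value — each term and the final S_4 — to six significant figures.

Integral: ∫_3^25 x·e^(−x/36) dx = 195.166.
½[f(3) + f(25)] = ½[2.76013 + 12.4838] = 7.62196.
Integral + boundary = 202.788.
Correction k=1: B_{2}/2! · (f^{(1)}(25) − f^{(1)}(3)) = 1/12 · (0.152580 − 0.843374) = -0.0575662.
After k=1: 202.730.
Correction k=2: B_{4}/4! · (f^{(3)}(25) − f^{(3)}(3)) = −1/720 · (0.000888336 − 0.00207057) = 1.64200e-06.
After k=2: 202.730.
Correction k=3: B_{6}/6! · (f^{(5)}(25) − f^{(5)}(3)) = 1/30240 · (1.28005e-06 − 2.69321e-06) = -4.67315e-11.
After k=3: 202.730.
Correction k=4: B_{8}/8! · (f^{(7)}(25) − f^{(7)}(3)) = −1/1209600 · (1.44649e-09 − 2.92342e-09) = 1.22101e-15.

S_4 ≈ 202.730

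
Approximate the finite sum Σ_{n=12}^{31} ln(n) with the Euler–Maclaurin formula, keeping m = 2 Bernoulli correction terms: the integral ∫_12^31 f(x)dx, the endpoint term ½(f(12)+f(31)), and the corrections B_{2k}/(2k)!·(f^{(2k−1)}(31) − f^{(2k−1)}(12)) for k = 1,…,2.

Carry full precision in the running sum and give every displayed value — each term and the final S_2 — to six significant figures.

Integral: ∫_12^31 ln(x) dx = 57.6347.
Boundary: ½(f(12) + f(31)) = ½(2.48491 + 3.43399) = 2.95945.
Integral + boundary = 60.5942.
Correction k=1: B_{2}/2! · (f^{(1)}(31) − f^{(1)}(12)) = 1/12 · (0.0322581 − 0.0833333) = -0.00425627.
Partial sum through k=1: 60.5899.
Correction k=2: B_{4}/4! · (f^{(3)}(31) − f^{(3)}(12)) = −1/720 · (6.71344e-05 − 0.00115741) = 1.51427e-06.

S_2 ≈ 60.5899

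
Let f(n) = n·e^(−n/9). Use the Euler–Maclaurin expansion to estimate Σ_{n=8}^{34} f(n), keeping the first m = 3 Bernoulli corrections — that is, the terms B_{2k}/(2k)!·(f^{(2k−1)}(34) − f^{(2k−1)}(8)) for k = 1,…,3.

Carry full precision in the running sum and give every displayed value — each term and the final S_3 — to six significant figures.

S_3 ≈ 56.0724

Integral: ∫_8^34 x·e^(−x/9) dx = 54.0481.
Endpoint term: (f(8) + f(34))/2 = (3.28890 + 0.777698)/2 = 2.03330.
Running total after boundary: 56.0814.
Correction k=1: B_{2}/2! · (f^{(1)}(34) − f^{(1)}(8)) = 1/12 · (-0.0635374 − 0.0456791) = -0.00910138.
Partial sum through k=1: 56.0723.
Correction k=2: B_{4}/4! · (f^{(3)}(34) − f^{(3)}(8)) = −1/720 · (-0.000219635 − 0.0107149) = 1.51868e-05.
Partial sum through k=2: 56.0724.
Correction k=3: B_{6}/6! · (f^{(5)}(34) − f^{(5)}(8)) = 1/30240 · (4.26101e-06 − 0.000257602) = -8.37769e-09.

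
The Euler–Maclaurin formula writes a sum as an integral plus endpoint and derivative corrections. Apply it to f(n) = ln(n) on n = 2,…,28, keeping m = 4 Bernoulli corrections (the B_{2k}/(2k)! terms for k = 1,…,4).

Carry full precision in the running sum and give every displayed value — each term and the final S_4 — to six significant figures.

S_4 ≈ 67.8897

The integral term ∫_2^28 ln(x) dx = 65.9154.
Boundary: ½(f(2) + f(28)) = ½(0.693147 + 3.33220) = 2.01268.
So far: 67.9281.
Correction k=1: B_{2}/2! · (f^{(1)}(28) − f^{(1)}(2)) = 1/12 · (0.0357143 − 0.500000) = -0.0386905.
Running total after k=1: 67.8894.
Correction k=2: B_{4}/4! · (f^{(3)}(28) − f^{(3)}(2)) = −1/720 · (9.11079e-05 − 0.250000) = 0.000347096.
Running total after k=2: 67.8898.
Correction k=3: B_{6}/6! · (f^{(5)}(28) − f^{(5)}(2)) = 1/30240 · (1.39451e-06 − 0.750000) = -2.48015e-05.
Running total after k=3: 67.8897.
Correction k=4: B_{8}/8! · (f^{(7)}(28) − f^{(7)}(2)) = −1/1209600 · (5.33613e-08 − 5.62500) = 4.65030e-06.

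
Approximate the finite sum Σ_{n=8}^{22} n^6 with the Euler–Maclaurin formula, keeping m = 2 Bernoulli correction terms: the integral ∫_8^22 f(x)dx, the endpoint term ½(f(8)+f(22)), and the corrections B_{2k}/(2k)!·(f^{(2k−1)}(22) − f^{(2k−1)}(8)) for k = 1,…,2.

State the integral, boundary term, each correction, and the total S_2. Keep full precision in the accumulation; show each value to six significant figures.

The integral term ∫_8^22 x^6 dx = 3.56037e+08.
½[f(8) + f(22)] = ½[262144 + 1.13380e+08] = 5.68210e+07.
Integral + boundary = 4.12858e+08.
Correction k=1: B_{2}/2! · (f^{(1)}(22) − f^{(1)}(8)) = 1/12 · (3.09218e+07 − 196608) = 2.56043e+06.
Running total after k=1: 4.15419e+08.
Correction k=2: B_{4}/4! · (f^{(3)}(22) − f^{(3)}(8)) = −1/720 · (1.27776e+06 − 61440.0) = -1689.33.

S_2 ≈ 4.15417e+08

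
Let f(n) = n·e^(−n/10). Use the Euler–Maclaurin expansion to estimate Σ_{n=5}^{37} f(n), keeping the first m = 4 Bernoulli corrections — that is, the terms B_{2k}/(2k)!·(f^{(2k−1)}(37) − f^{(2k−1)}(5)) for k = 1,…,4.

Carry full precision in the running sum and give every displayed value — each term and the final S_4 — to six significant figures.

The integral term ∫_5^37 x·e^(−x/10) dx = 79.3595.
Boundary: ½(f(5) + f(37)) = ½(3.03265 + 0.914770) = 1.97371.
Integral + boundary = 81.3333.
Correction k=1: B_{2}/2! · (f^{(1)}(37) − f^{(1)}(5)) = 1/12 · (-0.0667535 − 0.303265) = -0.0308349.
Partial sum through k=1: 81.3024.
Correction k=2: B_{4}/4! · (f^{(3)}(37) − f^{(3)}(5)) = −1/720 · (-0.000173065 − 0.0151633) = 2.13005e-05.
Partial sum through k=2: 81.3024.
Correction k=3: B_{6}/6! · (f^{(5)}(37) − f^{(5)}(5)) = 1/30240 · (3.21406e-06 − 0.000272939) = -8.91947e-09.
Partial sum through k=3: 81.3024.
Correction k=4: B_{8}/8! · (f^{(7)}(37) − f^{(7)}(5)) = −1/1209600 · (8.15876e-08 − 3.94245e-06) = 3.19185e-12.

S_4 ≈ 81.3024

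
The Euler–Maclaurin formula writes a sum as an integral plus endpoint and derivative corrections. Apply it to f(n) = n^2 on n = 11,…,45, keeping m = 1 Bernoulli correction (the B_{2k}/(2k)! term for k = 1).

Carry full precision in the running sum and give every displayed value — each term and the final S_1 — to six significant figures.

S_1 ≈ 31010.0

∫_11^45 x^2 dx evaluates to 29931.3.
½[f(11) + f(45)] = ½[121.000 + 2025.00] = 1073.00.
Integral + boundary = 31004.3.
k=1: B_{2}/(2)! × [f^{(1)}(45) − f^{(1)}(11)] = 1/12 × (90.0000 − 22.0000) = 5.66667.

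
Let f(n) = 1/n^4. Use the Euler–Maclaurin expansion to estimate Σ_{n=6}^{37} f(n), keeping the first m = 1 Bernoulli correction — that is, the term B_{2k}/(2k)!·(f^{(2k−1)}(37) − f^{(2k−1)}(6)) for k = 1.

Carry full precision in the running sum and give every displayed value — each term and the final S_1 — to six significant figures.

The integral term ∫_6^37 1/x^4 dx = 0.00153663.
Endpoint term: (f(6) + f(37))/2 = (0.000771605 + 5.33572e-07)/2 = 0.000386069.
Running total after boundary: 0.00192270.
Order-1 term: 1/12 · (-5.76835e-08 − (-0.000514403)) = 4.28621e-05.

S_1 ≈ 0.00196556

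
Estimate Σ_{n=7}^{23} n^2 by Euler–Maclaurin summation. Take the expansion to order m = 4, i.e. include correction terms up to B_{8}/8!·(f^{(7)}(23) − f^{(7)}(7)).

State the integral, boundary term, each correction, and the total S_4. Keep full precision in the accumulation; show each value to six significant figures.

S_4 ≈ 4233.00

∫_7^23 x^2 dx evaluates to 3941.33.
½[f(7) + f(23)] = ½[49.0000 + 529.000] = 289.000.
Running total after boundary: 4230.33.
k=1: B_{2}/(2)! × [f^{(1)}(23) − f^{(1)}(7)] = 1/12 × (46.0000 − 14.0000) = 2.66667.
Running total after k=1: 4233.00.
k=2: B_{4}/(4)! × [f^{(3)}(23) − f^{(3)}(7)] = −1/720 × (0.00000 − 0.00000) = 0.00000.
Running total after k=2: 4233.00.
k=3: B_{6}/(6)! × [f^{(5)}(23) − f^{(5)}(7)] = 1/30240 × (0.00000 − 0.00000) = 0.00000.
Running total after k=3: 4233.00.
k=4: B_{8}/(8)! × [f^{(7)}(23) − f^{(7)}(7)] = −1/1209600 × (0.00000 − 0.00000) = 0.00000.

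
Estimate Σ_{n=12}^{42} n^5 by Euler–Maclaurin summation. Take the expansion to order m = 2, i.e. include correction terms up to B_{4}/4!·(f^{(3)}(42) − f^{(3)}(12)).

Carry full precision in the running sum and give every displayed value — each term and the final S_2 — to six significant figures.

S_2 ≈ 9.81099e+08

The integral term ∫_12^42 x^5 dx = 9.14341e+08.
½[f(12) + f(42)] = ½[248832 + 1.30691e+08] = 6.54700e+07.
So far: 9.79811e+08.
Order-1 term: 1/12 · (1.55585e+07 − 103680) = 1.28790e+06.
Partial sum through k=1: 9.81099e+08.
Order-2 term: −1/720 · (105840 − 8640.00) = -135.000.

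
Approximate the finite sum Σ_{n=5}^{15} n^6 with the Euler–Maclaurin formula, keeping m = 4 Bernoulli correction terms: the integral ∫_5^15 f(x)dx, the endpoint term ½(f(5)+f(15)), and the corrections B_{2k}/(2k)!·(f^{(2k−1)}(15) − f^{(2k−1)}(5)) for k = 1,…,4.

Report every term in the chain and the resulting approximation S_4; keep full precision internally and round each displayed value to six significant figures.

The integral term ∫_5^15 x^6 dx = 2.43973e+07.
½[f(5) + f(15)] = ½[15625.0 + 1.13906e+07] = 5.70312e+06.
Running total after boundary: 3.01004e+07.
Correction k=1: B_{2}/2! · (f^{(1)}(15) − f^{(1)}(5)) = 1/12 · (4.55625e+06 − 18750.0) = 378125.
Partial sum through k=1: 3.04786e+07.
Correction k=2: B_{4}/4! · (f^{(3)}(15) − f^{(3)}(5)) = −1/720 · (405000 − 15000.0) = -541.667.
Partial sum through k=2: 3.04780e+07.
Correction k=3: B_{6}/6! · (f^{(5)}(15) − f^{(5)}(5)) = 1/30240 · (10800.0 − 3600.00) = 0.238095.
Partial sum through k=3: 3.04780e+07.
Correction k=4: B_{8}/8! · (f^{(7)}(15) − f^{(7)}(5)) = −1/1209600 · (0.00000 − 0.00000) = 0.00000.

S_4 ≈ 3.04780e+07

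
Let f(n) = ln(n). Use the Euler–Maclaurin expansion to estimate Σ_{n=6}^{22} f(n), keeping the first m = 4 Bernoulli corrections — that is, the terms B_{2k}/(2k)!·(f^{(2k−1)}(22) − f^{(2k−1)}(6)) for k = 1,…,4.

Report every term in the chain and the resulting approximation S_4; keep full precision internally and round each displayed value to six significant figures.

Integral: ∫_6^22 ln(x) dx = 41.2524.
Endpoint term: (f(6) + f(22))/2 = (1.79176 + 3.09104)/2 = 2.44140.
Integral + boundary = 43.6938.
Order-1 term: 1/12 · (0.0454545 − 0.166667) = -0.0101010.
Partial sum through k=1: 43.6837.
Order-2 term: −1/720 · (0.000187829 − 0.00925926) = 1.25992e-05.
Partial sum through k=2: 43.6837.
Order-3 term: 1/30240 · (4.65691e-06 − 0.00308642) = -1.01910e-07.
Partial sum through k=3: 43.6837.
Order-4 term: −1/1209600 · (2.88651e-07 − 0.00257202) = 2.12610e-09.

S_4 ≈ 43.6837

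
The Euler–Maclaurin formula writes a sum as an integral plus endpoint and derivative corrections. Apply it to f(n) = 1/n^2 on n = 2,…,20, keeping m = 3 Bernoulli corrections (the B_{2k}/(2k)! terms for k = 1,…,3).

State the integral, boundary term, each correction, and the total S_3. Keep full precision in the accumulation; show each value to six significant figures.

Integral: ∫_2^20 1/x^2 dx = 0.450000.
Boundary: ½(f(2) + f(20)) = ½(0.250000 + 0.00250000) = 0.126250.
Running total after boundary: 0.576250.
Correction k=1: B_{2}/2! · (f^{(1)}(20) − f^{(1)}(2)) = 1/12 · (-0.000250000 − (-0.250000)) = 0.0208125.
After k=1: 0.597063.
Correction k=2: B_{4}/4! · (f^{(3)}(20) − f^{(3)}(2)) = −1/720 · (-7.50000e-06 − (-0.750000)) = -0.00104166.
After k=2: 0.596021.
Correction k=3: B_{6}/6! · (f^{(5)}(20) − f^{(5)}(2)) = 1/30240 · (-5.62500e-07 − (-5.62500)) = 0.000186012.

S_3 ≈ 0.596207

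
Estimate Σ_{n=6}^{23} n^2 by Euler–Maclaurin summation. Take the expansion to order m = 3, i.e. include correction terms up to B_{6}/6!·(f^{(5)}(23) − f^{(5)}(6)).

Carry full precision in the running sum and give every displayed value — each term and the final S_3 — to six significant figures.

Integral: ∫_6^23 x^2 dx = 3983.67.
½[f(6) + f(23)] = ½[36.0000 + 529.000] = 282.500.
Integral + boundary = 4266.17.
Order-1 term: 1/12 · (46.0000 − 12.0000) = 2.83333.
Running total after k=1: 4269.00.
Order-2 term: −1/720 · (0.00000 − 0.00000) = 0.00000.
Running total after k=2: 4269.00.
Order-3 term: 1/30240 · (0.00000 − 0.00000) = 0.00000.

S_3 ≈ 4269.00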